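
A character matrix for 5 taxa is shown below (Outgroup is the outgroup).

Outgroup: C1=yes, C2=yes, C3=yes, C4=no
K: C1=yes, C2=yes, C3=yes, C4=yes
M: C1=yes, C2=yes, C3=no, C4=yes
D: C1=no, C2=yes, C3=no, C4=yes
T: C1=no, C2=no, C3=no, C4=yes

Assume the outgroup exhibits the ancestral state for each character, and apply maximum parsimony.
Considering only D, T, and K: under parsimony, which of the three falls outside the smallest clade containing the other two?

Character polarity is set by the outgroup: the derived state is whichever differs from the outgroup's state, so for C1, C2, C3 the derived state is 'no', and for the remaining characters it is 'yes'.
Only D and T show the derived state 'no' for C1, supporting them as a clade.
C2 (derived state 'no') is unique to T (autapomorphy; uninformative for grouping).
C3: derived state 'no' in D, M, and T only — synapomorphy for {D, M, T}.
All ingroup taxa share the derived state 'yes' for C4; it defines the ingroup but does not resolve relationships within it.
Most parsimonious ingroup topology: ((M,(D,T)),K).
T and D share a more recent common ancestor with each other than either does with K, so K is the least closely related of the three.

K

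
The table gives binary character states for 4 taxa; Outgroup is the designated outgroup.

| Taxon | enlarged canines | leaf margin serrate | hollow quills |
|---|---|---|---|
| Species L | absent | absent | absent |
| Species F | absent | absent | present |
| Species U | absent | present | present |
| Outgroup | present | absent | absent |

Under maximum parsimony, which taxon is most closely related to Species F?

Character polarity is set by the outgroup: the derived state is whichever differs from the outgroup's state, so for enlarged canines the derived state is 'absent', and for the remaining characters it is 'present'.
enlarged canines (derived state 'absent') is shared by all ingroup taxa — unites the whole ingroup.
leaf margin serrate: derived state 'present' in Species U only — an autapomorphy, so it tells us nothing about relationships among taxa.
hollow quills: derived state 'present' in Species F and Species U only — synapomorphy for {Species F, Species U}.
Most parsimonious ingroup topology: ((Species F,Species U),Species L).
Species F and Species U form a cherry on this tree, so they are sister taxa.

Species U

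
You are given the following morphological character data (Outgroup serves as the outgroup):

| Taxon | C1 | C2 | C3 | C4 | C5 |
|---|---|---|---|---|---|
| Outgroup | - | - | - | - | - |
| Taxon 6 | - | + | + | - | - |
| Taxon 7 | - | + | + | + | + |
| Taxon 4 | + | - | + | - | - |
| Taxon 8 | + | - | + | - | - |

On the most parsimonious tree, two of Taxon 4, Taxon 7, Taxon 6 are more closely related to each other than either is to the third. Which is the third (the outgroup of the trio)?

Taxon 4

The outgroup has state '-' for every character, so '+' is the derived state throughout.
Only Taxon 4 and Taxon 8 show the derived state '+' for C1, supporting them as a clade.
C2: derived state '+' in Taxon 6 and Taxon 7 only — synapomorphy for {Taxon 6, Taxon 7}.
C3 (derived state '+') is shared by all ingroup taxa — unites the whole ingroup.
C4: derived state '+' in Taxon 7 only — an autapomorphy, so it tells us nothing about relationships among taxa.
C5 (derived state '+') is unique to Taxon 7 (autapomorphy; uninformative for grouping).
Most parsimonious ingroup topology: ((Taxon 6,Taxon 7),(Taxon 4,Taxon 8)).
Taxon 6 and Taxon 7 share a more recent common ancestor with each other than either does with Taxon 4, so Taxon 4 is the least closely related of the three.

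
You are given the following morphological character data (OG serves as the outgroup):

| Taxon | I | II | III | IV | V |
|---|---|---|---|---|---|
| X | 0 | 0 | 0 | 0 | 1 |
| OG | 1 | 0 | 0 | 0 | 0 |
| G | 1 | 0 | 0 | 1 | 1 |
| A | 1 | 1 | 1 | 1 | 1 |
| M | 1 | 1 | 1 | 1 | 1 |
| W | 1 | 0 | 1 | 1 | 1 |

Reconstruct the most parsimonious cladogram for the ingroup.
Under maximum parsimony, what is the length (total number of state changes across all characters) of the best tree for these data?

Character polarity is set by the outgroup: the derived state is whichever differs from the outgroup's state, so for I the derived state is '0', and for the remaining characters it is '1'.
I (derived state '0') is unique to X (autapomorphy; uninformative for grouping).
II (derived state '1') is shared by A and M — a synapomorphy uniting that clade.
III (derived state '1') is shared by A, M, and W — a synapomorphy uniting that clade.
Only A, G, M, and W show the derived state '1' for IV, supporting them as a clade.
All ingroup taxa share the derived state '1' for V; it defines the ingroup but does not resolve relationships within it.
Most parsimonious ingroup topology: ((((A,M),W),G),X).
Changes per character on this tree: I: 1; II: 1; III: 1; IV: 1; V: 1.
Total = 5.

5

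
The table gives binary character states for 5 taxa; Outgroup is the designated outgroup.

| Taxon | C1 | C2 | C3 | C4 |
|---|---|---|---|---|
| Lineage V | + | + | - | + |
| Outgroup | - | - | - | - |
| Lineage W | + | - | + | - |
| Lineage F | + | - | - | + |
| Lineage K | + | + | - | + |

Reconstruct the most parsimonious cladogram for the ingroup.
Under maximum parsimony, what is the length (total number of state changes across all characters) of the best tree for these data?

4

The outgroup has state '-' for every character, so '+' is the derived state throughout.
C1 (derived state '+') is shared by all ingroup taxa — unites the whole ingroup.
C2 (derived state '+') is shared by Lineage K and Lineage V — a synapomorphy uniting that clade.
C3: derived state '+' in Lineage W only — an autapomorphy, so it tells us nothing about relationships among taxa.
Only Lineage F, Lineage K, and Lineage V show the derived state '+' for C4, supporting them as a clade.
Most parsimonious ingroup topology: ((Lineage F,(Lineage K,Lineage V)),Lineage W).
Changes per character on this tree: C1: 1; C2: 1; C3: 1; C4: 1.
Total = 4.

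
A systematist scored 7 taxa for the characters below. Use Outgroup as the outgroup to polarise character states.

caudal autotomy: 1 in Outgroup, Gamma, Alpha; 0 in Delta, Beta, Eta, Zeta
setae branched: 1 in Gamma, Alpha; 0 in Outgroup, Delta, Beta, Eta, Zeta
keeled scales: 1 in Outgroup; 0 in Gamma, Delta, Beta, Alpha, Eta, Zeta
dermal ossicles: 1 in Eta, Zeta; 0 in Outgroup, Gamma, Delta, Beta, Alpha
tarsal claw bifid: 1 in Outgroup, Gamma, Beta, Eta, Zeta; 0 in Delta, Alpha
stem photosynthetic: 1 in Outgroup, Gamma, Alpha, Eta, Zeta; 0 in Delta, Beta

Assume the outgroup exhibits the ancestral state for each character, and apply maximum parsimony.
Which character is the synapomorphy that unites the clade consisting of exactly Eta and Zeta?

Character polarity is set by the outgroup: the derived state is whichever differs from the outgroup's state, so for caudal autotomy, keeled scales, tarsal claw bifid, stem photosynthetic the derived state is '0', and for the remaining characters it is '1'.
caudal autotomy (derived state '0') is shared by Beta, Delta, Eta, and Zeta — a synapomorphy uniting that clade.
Only Alpha and Gamma show the derived state '1' for setae branched, supporting them as a clade.
keeled scales (derived state '0') is shared by all ingroup taxa — unites the whole ingroup.
dermal ossicles: derived state '1' in Eta and Zeta only — synapomorphy for {Eta, Zeta}.
tarsal claw bifid (state '0') occurs in Alpha and Delta but conflicts with the nesting implied by the other characters — most parsimoniously interpreted as homoplasy.
Only Beta and Delta show the derived state '0' for stem photosynthetic, supporting them as a clade.
Most parsimonious ingroup topology: ((Gamma,Alpha),((Delta,Beta),(Eta,Zeta))).
The clade {Eta, Zeta} is supported by dermal ossicles: its derived state '1' occurs in exactly those taxa and in no other taxon (including the outgroup).

dermal ossicles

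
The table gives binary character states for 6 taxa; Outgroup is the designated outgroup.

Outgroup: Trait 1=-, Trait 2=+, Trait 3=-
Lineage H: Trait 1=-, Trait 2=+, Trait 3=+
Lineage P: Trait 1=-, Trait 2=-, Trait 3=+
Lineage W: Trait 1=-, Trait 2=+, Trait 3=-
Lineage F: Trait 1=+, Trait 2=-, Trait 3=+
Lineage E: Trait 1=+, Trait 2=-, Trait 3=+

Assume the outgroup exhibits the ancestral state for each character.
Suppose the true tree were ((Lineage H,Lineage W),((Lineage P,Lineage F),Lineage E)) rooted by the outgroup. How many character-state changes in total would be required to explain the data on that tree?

5

Map each character onto ((Lineage H,Lineage W),((Lineage P,Lineage F),Lineage E)) (rooted by Outgroup) and count the minimum state changes it requires (Fitch parsimony):
Trait 1: 2; Trait 2: 1; Trait 3: 2.
Total tree length = 5.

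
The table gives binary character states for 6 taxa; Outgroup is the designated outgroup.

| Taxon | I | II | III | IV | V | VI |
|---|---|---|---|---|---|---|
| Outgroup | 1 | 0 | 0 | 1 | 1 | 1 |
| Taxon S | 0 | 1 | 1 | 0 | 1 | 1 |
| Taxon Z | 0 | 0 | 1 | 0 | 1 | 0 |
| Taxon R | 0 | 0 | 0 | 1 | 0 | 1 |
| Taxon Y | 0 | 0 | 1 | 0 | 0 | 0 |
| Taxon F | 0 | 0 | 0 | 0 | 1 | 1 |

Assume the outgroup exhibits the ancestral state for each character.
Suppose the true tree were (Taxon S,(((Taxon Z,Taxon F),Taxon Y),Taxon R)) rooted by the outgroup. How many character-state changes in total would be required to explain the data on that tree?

11

Map each character onto (Taxon S,(((Taxon Z,Taxon F),Taxon Y),Taxon R)) (rooted by Outgroup) and count the minimum state changes it requires (Fitch parsimony):
I: 1; II: 1; III: 3; IV: 2; V: 2; VI: 2.
Total tree length = 11.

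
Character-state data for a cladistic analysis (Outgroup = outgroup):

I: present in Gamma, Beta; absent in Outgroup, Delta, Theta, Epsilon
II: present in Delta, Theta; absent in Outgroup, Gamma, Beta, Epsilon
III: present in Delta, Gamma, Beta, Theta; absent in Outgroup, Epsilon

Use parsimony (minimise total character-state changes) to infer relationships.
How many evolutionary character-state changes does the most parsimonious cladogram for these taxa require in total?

3

The outgroup has state 'absent' for every character, so 'present' is the derived state throughout.
I (derived state 'present') is shared by Beta and Gamma — a synapomorphy uniting that clade.
Only Delta and Theta show the derived state 'present' for II, supporting them as a clade.
III: derived state 'present' in Beta, Delta, Gamma, and Theta only — synapomorphy for {Beta, Delta, Gamma, Theta}.
Most parsimonious ingroup topology: (((Delta,Theta),(Gamma,Beta)),Epsilon).
Changes per character on this tree: I: 1; II: 1; III: 1.
Total = 3.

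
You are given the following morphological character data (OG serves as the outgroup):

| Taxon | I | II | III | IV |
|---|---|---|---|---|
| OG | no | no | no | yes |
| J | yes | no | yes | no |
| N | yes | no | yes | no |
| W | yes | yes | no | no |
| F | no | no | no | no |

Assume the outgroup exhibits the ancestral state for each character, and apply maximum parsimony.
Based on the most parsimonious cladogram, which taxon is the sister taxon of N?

Character polarity is set by the outgroup: the derived state is whichever differs from the outgroup's state, so for IV the derived state is 'no', and for the remaining characters it is 'yes'.
I (derived state 'yes') is shared by J, N, and W — a synapomorphy uniting that clade.
II: derived state 'yes' in W only — an autapomorphy, so it tells us nothing about relationships among taxa.
Only J and N show the derived state 'yes' for III, supporting them as a clade.
IV (derived state 'no') is shared by all ingroup taxa — unites the whole ingroup.
Most parsimonious ingroup topology: (((J,N),W),F).
N and J form a cherry on this tree, so they are sister taxa.

J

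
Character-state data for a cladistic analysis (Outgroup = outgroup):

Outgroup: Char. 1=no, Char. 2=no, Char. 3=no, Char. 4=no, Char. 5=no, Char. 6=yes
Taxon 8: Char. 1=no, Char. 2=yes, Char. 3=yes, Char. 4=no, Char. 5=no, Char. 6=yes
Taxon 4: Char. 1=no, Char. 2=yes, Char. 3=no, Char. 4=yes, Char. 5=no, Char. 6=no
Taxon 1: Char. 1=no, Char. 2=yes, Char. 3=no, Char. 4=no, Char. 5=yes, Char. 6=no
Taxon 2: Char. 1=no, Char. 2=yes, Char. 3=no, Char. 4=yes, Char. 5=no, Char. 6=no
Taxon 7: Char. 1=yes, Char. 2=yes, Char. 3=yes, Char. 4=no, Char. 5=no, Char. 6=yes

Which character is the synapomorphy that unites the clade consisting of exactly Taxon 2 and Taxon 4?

Character polarity is set by the outgroup: the derived state is whichever differs from the outgroup's state, so for Char. 6 the derived state is 'no', and for the remaining characters it is 'yes'.
Char. 1 (derived state 'yes') is unique to Taxon 7 (autapomorphy; uninformative for grouping).
Char. 2 (derived state 'yes') is shared by all ingroup taxa — unites the whole ingroup.
Only Taxon 7 and Taxon 8 show the derived state 'yes' for Char. 3, supporting them as a clade.
Only Taxon 2 and Taxon 4 show the derived state 'yes' for Char. 4, supporting them as a clade.
Char. 5 (derived state 'yes') is unique to Taxon 1 (autapomorphy; uninformative for grouping).
Char. 6 (derived state 'no') is shared by Taxon 1, Taxon 2, and Taxon 4 — a synapomorphy uniting that clade.
Most parsimonious ingroup topology: ((Taxon 8,Taxon 7),((Taxon 4,Taxon 2),Taxon 1)).
The clade {Taxon 2, Taxon 4} is supported by Char. 4: its derived state 'yes' occurs in exactly those taxa and in no other taxon (including the outgroup).

Char. 4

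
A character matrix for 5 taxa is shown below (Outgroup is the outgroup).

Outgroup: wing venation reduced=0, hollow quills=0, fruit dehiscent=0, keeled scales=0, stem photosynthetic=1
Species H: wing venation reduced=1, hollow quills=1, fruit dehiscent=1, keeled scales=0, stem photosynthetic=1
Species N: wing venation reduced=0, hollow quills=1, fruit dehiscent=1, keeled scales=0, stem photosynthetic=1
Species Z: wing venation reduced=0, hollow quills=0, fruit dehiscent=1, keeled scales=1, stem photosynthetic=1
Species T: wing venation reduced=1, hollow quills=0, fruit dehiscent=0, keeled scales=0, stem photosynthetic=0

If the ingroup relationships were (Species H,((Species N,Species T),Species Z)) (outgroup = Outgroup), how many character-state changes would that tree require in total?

Map each character onto (Species H,((Species N,Species T),Species Z)) (rooted by Outgroup) and count the minimum state changes it requires (Fitch parsimony):
wing venation reduced: 2; hollow quills: 2; fruit dehiscent: 2; keeled scales: 1; stem photosynthetic: 1.
Total tree length = 8.

8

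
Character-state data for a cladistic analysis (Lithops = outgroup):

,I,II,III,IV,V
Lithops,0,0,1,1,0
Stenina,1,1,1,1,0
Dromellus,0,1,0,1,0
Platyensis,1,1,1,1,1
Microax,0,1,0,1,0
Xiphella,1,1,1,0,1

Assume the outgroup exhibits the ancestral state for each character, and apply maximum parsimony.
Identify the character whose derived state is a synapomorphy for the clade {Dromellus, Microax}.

Character polarity is set by the outgroup: the derived state is whichever differs from the outgroup's state, so for III, IV the derived state is '0', and for the remaining characters it is '1'.
I: derived state '1' in Platyensis, Stenina, and Xiphella only — synapomorphy for {Platyensis, Stenina, Xiphella}.
All ingroup taxa share the derived state '1' for II; it defines the ingroup but does not resolve relationships within it.
Only Dromellus and Microax show the derived state '0' for III, supporting them as a clade.
IV: derived state '0' in Xiphella only — an autapomorphy, so it tells us nothing about relationships among taxa.
V (derived state '1') is shared by Platyensis and Xiphella — a synapomorphy uniting that clade.
Most parsimonious ingroup topology: ((Stenina,(Platyensis,Xiphella)),(Dromellus,Microax)).
The clade {Dromellus, Microax} is supported by III: its derived state '0' occurs in exactly those taxa and in no other taxon (including the outgroup).

III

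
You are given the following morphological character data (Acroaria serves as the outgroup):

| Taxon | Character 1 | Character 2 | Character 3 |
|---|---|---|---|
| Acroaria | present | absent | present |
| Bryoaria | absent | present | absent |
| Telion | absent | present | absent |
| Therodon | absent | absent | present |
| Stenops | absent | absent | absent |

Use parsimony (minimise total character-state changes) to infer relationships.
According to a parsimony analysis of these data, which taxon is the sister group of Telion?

Bryoaria

Character polarity is set by the outgroup: the derived state is whichever differs from the outgroup's state, so for Character 1, Character 3 the derived state is 'absent', and for the remaining characters it is 'present'.
Character 1 (derived state 'absent') is shared by all ingroup taxa — unites the whole ingroup.
Character 2 (derived state 'present') is shared by Bryoaria and Telion — a synapomorphy uniting that clade.
Character 3 (derived state 'absent') is shared by Bryoaria, Stenops, and Telion — a synapomorphy uniting that clade.
Most parsimonious ingroup topology: (((Bryoaria,Telion),Stenops),Therodon).
Telion and Bryoaria form a cherry on this tree, so they are sister taxa.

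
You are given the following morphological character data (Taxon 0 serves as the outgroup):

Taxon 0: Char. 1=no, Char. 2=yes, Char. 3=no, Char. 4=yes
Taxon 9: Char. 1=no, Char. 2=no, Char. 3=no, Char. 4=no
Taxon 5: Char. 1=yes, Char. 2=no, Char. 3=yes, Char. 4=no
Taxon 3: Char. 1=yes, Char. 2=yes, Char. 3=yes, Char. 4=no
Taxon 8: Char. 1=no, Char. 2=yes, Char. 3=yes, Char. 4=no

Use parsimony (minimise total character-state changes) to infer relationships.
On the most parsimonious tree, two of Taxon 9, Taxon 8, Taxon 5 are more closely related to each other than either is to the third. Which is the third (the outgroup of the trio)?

Character polarity is set by the outgroup: the derived state is whichever differs from the outgroup's state, so for Char. 2, Char. 4 the derived state is 'no', and for the remaining characters it is 'yes'.
Char. 1 (derived state 'yes') is shared by Taxon 3 and Taxon 5 — a synapomorphy uniting that clade.
Char. 2 groups Taxon 5 and Taxon 9, which is incompatible with the clades supported by the remaining characters; treating it as convergent (homoplasy) costs fewer steps than any alternative tree.
Only Taxon 3, Taxon 5, and Taxon 8 show the derived state 'yes' for Char. 3, supporting them as a clade.
Char. 4 (derived state 'no') is shared by all ingroup taxa — unites the whole ingroup.
Most parsimonious ingroup topology: (Taxon 9,((Taxon 5,Taxon 3),Taxon 8)).
Taxon 8 and Taxon 5 share a more recent common ancestor with each other than either does with Taxon 9, so Taxon 9 is the least closely related of the three.

Taxon 9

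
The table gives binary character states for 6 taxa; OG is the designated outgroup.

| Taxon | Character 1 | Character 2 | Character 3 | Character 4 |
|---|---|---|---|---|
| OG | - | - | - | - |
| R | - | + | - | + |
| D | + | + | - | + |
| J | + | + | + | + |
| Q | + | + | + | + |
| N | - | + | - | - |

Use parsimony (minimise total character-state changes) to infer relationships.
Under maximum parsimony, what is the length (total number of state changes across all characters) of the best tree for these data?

The outgroup has state '-' for every character, so '+' is the derived state throughout.
Character 1: derived state '+' in D, J, and Q only — synapomorphy for {D, J, Q}.
Character 2 (derived state '+') is shared by all ingroup taxa — unites the whole ingroup.
Only J and Q show the derived state '+' for Character 3, supporting them as a clade.
Character 4 (derived state '+') is shared by D, J, Q, and R — a synapomorphy uniting that clade.
Most parsimonious ingroup topology: ((R,(D,(J,Q))),N).
Changes per character on this tree: Character 1: 1; Character 2: 1; Character 3: 1; Character 4: 1.
Total = 4.

4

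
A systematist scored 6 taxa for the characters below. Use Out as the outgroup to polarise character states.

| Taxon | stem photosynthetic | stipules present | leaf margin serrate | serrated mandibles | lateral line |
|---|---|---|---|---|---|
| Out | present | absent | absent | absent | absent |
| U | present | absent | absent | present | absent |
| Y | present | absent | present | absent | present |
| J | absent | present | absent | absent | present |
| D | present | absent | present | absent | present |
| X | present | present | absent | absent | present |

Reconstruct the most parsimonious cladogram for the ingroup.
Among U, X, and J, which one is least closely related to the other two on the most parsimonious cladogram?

U

Character polarity is set by the outgroup: the derived state is whichever differs from the outgroup's state, so for stem photosynthetic the derived state is 'absent', and for the remaining characters it is 'present'.
stem photosynthetic: derived state 'absent' in J only — an autapomorphy, so it tells us nothing about relationships among taxa.
stipules present: derived state 'present' in J and X only — synapomorphy for {J, X}.
leaf margin serrate (derived state 'present') is shared by D and Y — a synapomorphy uniting that clade.
serrated mandibles (derived state 'present') is unique to U (autapomorphy; uninformative for grouping).
lateral line: derived state 'present' in D, J, X, and Y only — synapomorphy for {D, J, X, Y}.
Most parsimonious ingroup topology: (U,((Y,D),(J,X))).
J and X share a more recent common ancestor with each other than either does with U, so U is the least closely related of the three.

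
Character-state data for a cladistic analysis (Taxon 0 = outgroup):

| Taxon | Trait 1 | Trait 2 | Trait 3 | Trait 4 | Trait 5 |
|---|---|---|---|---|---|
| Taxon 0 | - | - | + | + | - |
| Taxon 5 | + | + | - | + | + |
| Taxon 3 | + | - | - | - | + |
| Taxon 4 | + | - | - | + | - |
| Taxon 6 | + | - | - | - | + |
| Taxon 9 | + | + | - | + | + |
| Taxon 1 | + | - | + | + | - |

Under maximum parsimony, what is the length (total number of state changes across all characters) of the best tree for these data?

5

Character polarity is set by the outgroup: the derived state is whichever differs from the outgroup's state, so for Trait 3, Trait 4 the derived state is '-', and for the remaining characters it is '+'.
Trait 1 (derived state '+') is shared by all ingroup taxa — unites the whole ingroup.
Only Taxon 5 and Taxon 9 show the derived state '+' for Trait 2, supporting them as a clade.
Only Taxon 3, Taxon 4, Taxon 5, Taxon 6, and Taxon 9 show the derived state '-' for Trait 3, supporting them as a clade.
Trait 4 (derived state '-') is shared by Taxon 3 and Taxon 6 — a synapomorphy uniting that clade.
Trait 5 (derived state '+') is shared by Taxon 3, Taxon 5, Taxon 6, and Taxon 9 — a synapomorphy uniting that clade.
Most parsimonious ingroup topology: ((((Taxon 5,Taxon 9),(Taxon 3,Taxon 6)),Taxon 4),Taxon 1).
Changes per character on this tree: Trait 1: 1; Trait 2: 1; Trait 3: 1; Trait 4: 1; Trait 5: 1.
Total = 5.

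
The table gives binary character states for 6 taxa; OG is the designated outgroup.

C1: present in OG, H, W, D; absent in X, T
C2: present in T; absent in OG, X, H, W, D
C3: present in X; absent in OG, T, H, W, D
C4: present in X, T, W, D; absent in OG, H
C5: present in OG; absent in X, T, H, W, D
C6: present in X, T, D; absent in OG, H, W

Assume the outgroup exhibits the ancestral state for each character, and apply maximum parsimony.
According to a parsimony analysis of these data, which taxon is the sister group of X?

T

Character polarity is set by the outgroup: the derived state is whichever differs from the outgroup's state, so for C1, C5 the derived state is 'absent', and for the remaining characters it is 'present'.
Only T and X show the derived state 'absent' for C1, supporting them as a clade.
C2 (derived state 'present') is unique to T (autapomorphy; uninformative for grouping).
C3 (derived state 'present') is unique to X (autapomorphy; uninformative for grouping).
C4: derived state 'present' in D, T, W, and X only — synapomorphy for {D, T, W, X}.
All ingroup taxa share the derived state 'absent' for C5; it defines the ingroup but does not resolve relationships within it.
C6: derived state 'present' in D, T, and X only — synapomorphy for {D, T, X}.
Most parsimonious ingroup topology: ((((X,T),D),W),H).
X and T form a cherry on this tree, so they are sister taxa.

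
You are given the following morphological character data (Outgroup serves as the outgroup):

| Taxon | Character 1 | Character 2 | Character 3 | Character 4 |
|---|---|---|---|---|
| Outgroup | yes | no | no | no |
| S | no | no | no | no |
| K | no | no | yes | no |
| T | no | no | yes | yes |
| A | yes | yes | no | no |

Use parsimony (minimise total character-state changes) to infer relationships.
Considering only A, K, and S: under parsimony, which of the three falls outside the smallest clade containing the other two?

A

Character polarity is set by the outgroup: the derived state is whichever differs from the outgroup's state, so for Character 1 the derived state is 'no', and for the remaining characters it is 'yes'.
Character 1: derived state 'no' in K, S, and T only — synapomorphy for {K, S, T}.
Character 2: derived state 'yes' in A only — an autapomorphy, so it tells us nothing about relationships among taxa.
Only K and T show the derived state 'yes' for Character 3, supporting them as a clade.
Character 4: derived state 'yes' in T only — an autapomorphy, so it tells us nothing about relationships among taxa.
Most parsimonious ingroup topology: ((S,(K,T)),A).
K and S share a more recent common ancestor with each other than either does with A, so A is the least closely related of the three.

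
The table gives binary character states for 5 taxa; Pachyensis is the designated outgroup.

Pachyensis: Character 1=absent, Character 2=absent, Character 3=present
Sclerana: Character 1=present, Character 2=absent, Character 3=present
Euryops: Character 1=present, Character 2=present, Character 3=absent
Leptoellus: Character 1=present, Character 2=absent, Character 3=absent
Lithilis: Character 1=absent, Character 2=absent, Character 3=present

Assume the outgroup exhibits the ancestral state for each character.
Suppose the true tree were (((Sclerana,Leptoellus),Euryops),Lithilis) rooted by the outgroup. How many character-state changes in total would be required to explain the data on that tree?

Map each character onto (((Sclerana,Leptoellus),Euryops),Lithilis) (rooted by Pachyensis) and count the minimum state changes it requires (Fitch parsimony):
Character 1: 1; Character 2: 1; Character 3: 2.
Total tree length = 4.

4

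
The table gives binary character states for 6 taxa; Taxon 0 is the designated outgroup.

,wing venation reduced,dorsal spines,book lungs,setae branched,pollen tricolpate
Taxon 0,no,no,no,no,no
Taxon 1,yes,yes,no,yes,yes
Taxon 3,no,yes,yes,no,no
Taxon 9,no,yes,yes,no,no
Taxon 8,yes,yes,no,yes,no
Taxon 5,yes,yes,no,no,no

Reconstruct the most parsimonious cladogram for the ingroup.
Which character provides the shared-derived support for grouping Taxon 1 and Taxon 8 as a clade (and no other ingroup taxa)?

The outgroup has state 'no' for every character, so 'yes' is the derived state throughout.
wing venation reduced (derived state 'yes') is shared by Taxon 1, Taxon 5, and Taxon 8 — a synapomorphy uniting that clade.
All ingroup taxa share the derived state 'yes' for dorsal spines; it defines the ingroup but does not resolve relationships within it.
book lungs (derived state 'yes') is shared by Taxon 3 and Taxon 9 — a synapomorphy uniting that clade.
setae branched (derived state 'yes') is shared by Taxon 1 and Taxon 8 — a synapomorphy uniting that clade.
pollen tricolpate: derived state 'yes' in Taxon 1 only — an autapomorphy, so it tells us nothing about relationships among taxa.
Most parsimonious ingroup topology: (((Taxon 1,Taxon 8),Taxon 5),(Taxon 3,Taxon 9)).
The clade {Taxon 1, Taxon 8} is supported by setae branched: its derived state 'yes' occurs in exactly those taxa and in no other taxon (including the outgroup).

setae branched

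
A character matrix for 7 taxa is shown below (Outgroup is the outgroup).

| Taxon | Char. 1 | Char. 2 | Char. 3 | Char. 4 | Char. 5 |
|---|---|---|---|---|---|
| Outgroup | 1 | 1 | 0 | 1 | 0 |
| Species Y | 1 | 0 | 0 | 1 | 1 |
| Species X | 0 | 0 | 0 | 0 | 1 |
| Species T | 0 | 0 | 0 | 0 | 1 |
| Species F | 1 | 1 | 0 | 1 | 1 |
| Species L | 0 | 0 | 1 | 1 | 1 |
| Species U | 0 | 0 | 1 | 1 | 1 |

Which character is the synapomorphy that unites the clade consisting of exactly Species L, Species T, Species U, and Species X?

Character polarity is set by the outgroup: the derived state is whichever differs from the outgroup's state, so for Char. 1, Char. 2, Char. 4 the derived state is '0', and for the remaining characters it is '1'.
Only Species L, Species T, Species U, and Species X show the derived state '0' for Char. 1, supporting them as a clade.
Only Species L, Species T, Species U, Species X, and Species Y show the derived state '0' for Char. 2, supporting them as a clade.
Char. 3 (derived state '1') is shared by Species L and Species U — a synapomorphy uniting that clade.
Char. 4: derived state '0' in Species T and Species X only — synapomorphy for {Species T, Species X}.
All ingroup taxa share the derived state '1' for Char. 5; it defines the ingroup but does not resolve relationships within it.
Most parsimonious ingroup topology: ((Species Y,((Species X,Species T),(Species L,Species U))),Species F).
The clade {Species L, Species T, Species U, Species X} is supported by Char. 1: its derived state '0' occurs in exactly those taxa and in no other taxon (including the outgroup).

Char. 1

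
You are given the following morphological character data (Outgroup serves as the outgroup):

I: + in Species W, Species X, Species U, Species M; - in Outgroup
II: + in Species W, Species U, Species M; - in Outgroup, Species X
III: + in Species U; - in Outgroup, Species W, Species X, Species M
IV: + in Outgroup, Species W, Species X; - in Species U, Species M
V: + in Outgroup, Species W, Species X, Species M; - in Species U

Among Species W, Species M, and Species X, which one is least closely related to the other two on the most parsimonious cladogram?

Species X

Character polarity is set by the outgroup: the derived state is whichever differs from the outgroup's state, so for IV, V the derived state is '-', and for the remaining characters it is '+'.
All ingroup taxa share the derived state '+' for I; it defines the ingroup but does not resolve relationships within it.
Only Species M, Species U, and Species W show the derived state '+' for II, supporting them as a clade.
III (derived state '+') is unique to Species U (autapomorphy; uninformative for grouping).
IV (derived state '-') is shared by Species M and Species U — a synapomorphy uniting that clade.
V: derived state '-' in Species U only — an autapomorphy, so it tells us nothing about relationships among taxa.
Most parsimonious ingroup topology: ((Species W,(Species U,Species M)),Species X).
Species W and Species M share a more recent common ancestor with each other than either does with Species X, so Species X is the least closely related of the three.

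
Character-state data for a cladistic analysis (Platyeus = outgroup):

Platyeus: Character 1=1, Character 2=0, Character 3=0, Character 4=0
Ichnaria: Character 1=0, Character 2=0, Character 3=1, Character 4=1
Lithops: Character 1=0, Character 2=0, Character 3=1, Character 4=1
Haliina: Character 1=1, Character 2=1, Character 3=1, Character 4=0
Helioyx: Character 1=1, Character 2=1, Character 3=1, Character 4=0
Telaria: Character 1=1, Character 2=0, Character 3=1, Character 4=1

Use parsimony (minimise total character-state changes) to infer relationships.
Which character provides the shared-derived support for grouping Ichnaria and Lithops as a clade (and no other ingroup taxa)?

Character 1

Character polarity is set by the outgroup: the derived state is whichever differs from the outgroup's state, so for Character 1 the derived state is '0', and for the remaining characters it is '1'.
Only Ichnaria and Lithops show the derived state '0' for Character 1, supporting them as a clade.
Only Haliina and Helioyx show the derived state '1' for Character 2, supporting them as a clade.
All ingroup taxa share the derived state '1' for Character 3; it defines the ingroup but does not resolve relationships within it.
Character 4: derived state '1' in Ichnaria, Lithops, and Telaria only — synapomorphy for {Ichnaria, Lithops, Telaria}.
Most parsimonious ingroup topology: (((Ichnaria,Lithops),Telaria),(Haliina,Helioyx)).
The clade {Ichnaria, Lithops} is supported by Character 1: its derived state '0' occurs in exactly those taxa and in no other taxon (including the outgroup).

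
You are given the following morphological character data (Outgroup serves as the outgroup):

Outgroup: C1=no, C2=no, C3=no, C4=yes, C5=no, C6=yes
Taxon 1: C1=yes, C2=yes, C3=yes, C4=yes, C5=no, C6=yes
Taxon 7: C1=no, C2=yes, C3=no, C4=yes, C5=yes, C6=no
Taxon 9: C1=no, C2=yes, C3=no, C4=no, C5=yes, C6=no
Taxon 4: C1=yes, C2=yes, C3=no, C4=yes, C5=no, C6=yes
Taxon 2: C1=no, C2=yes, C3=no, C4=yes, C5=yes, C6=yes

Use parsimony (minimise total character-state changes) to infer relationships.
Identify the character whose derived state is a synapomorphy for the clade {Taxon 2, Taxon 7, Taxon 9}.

Character polarity is set by the outgroup: the derived state is whichever differs from the outgroup's state, so for C4, C6 the derived state is 'no', and for the remaining characters it is 'yes'.
Only Taxon 1 and Taxon 4 show the derived state 'yes' for C1, supporting them as a clade.
All ingroup taxa share the derived state 'yes' for C2; it defines the ingroup but does not resolve relationships within it.
C3: derived state 'yes' in Taxon 1 only — an autapomorphy, so it tells us nothing about relationships among taxa.
C4 (derived state 'no') is unique to Taxon 9 (autapomorphy; uninformative for grouping).
C5 (derived state 'yes') is shared by Taxon 2, Taxon 7, and Taxon 9 — a synapomorphy uniting that clade.
C6 (derived state 'no') is shared by Taxon 7 and Taxon 9 — a synapomorphy uniting that clade.
Most parsimonious ingroup topology: ((Taxon 1,Taxon 4),((Taxon 7,Taxon 9),Taxon 2)).
The clade {Taxon 2, Taxon 7, Taxon 9} is supported by C5: its derived state 'yes' occurs in exactly those taxa and in no other taxon (including the outgroup).

C5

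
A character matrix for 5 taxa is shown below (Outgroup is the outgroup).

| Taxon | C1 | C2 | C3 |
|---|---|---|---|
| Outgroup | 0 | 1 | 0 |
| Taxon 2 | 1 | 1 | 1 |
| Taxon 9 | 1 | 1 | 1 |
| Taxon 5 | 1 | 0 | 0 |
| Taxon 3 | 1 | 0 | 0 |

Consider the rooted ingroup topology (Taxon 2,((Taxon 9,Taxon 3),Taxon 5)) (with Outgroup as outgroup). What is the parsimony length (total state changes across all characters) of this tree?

5

Map each character onto (Taxon 2,((Taxon 9,Taxon 3),Taxon 5)) (rooted by Outgroup) and count the minimum state changes it requires (Fitch parsimony):
C1: 1; C2: 2; C3: 2.
Total tree length = 5.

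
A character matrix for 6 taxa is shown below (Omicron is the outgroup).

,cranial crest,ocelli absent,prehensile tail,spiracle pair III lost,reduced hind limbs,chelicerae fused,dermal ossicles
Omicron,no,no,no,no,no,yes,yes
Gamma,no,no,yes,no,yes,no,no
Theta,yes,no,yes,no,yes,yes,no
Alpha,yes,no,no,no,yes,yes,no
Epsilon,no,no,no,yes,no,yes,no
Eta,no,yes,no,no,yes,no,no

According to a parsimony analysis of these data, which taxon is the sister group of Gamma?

Eta

Character polarity is set by the outgroup: the derived state is whichever differs from the outgroup's state, so for chelicerae fused, dermal ossicles the derived state is 'no', and for the remaining characters it is 'yes'.
cranial crest (derived state 'yes') is shared by Alpha and Theta — a synapomorphy uniting that clade.
ocelli absent (derived state 'yes') is unique to Eta (autapomorphy; uninformative for grouping).
prehensile tail (state 'yes') occurs in Gamma and Theta but conflicts with the nesting implied by the other characters — most parsimoniously interpreted as homoplasy.
spiracle pair III lost: derived state 'yes' in Epsilon only — an autapomorphy, so it tells us nothing about relationships among taxa.
reduced hind limbs (derived state 'yes') is shared by Alpha, Eta, Gamma, and Theta — a synapomorphy uniting that clade.
Only Eta and Gamma show the derived state 'no' for chelicerae fused, supporting them as a clade.
dermal ossicles (derived state 'no') is shared by all ingroup taxa — unites the whole ingroup.
Most parsimonious ingroup topology: (((Gamma,Eta),(Theta,Alpha)),Epsilon).
Gamma and Eta form a cherry on this tree, so they are sister taxa.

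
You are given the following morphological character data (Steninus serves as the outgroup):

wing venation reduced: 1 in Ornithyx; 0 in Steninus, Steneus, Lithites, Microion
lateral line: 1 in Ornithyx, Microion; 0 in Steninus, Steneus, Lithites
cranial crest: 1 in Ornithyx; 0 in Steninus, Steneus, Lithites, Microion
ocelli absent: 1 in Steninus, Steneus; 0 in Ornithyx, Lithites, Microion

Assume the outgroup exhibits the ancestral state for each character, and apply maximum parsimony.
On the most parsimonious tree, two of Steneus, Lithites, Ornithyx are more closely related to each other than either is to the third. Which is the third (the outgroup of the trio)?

Character polarity is set by the outgroup: the derived state is whichever differs from the outgroup's state, so for ocelli absent the derived state is '0', and for the remaining characters it is '1'.
wing venation reduced (derived state '1') is unique to Ornithyx (autapomorphy; uninformative for grouping).
Only Microion and Ornithyx show the derived state '1' for lateral line, supporting them as a clade.
cranial crest (derived state '1') is unique to Ornithyx (autapomorphy; uninformative for grouping).
Only Lithites, Microion, and Ornithyx show the derived state '0' for ocelli absent, supporting them as a clade.
Most parsimonious ingroup topology: (((Ornithyx,Microion),Lithites),Steneus).
Lithites and Ornithyx share a more recent common ancestor with each other than either does with Steneus, so Steneus is the least closely related of the three.

Steneus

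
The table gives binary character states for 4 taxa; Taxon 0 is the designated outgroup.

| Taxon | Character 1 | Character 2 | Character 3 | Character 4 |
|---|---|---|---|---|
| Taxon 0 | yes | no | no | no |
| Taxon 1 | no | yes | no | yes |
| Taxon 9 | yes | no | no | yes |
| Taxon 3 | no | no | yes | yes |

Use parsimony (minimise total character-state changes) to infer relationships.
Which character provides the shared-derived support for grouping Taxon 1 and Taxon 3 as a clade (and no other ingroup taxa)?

Character 1

Character polarity is set by the outgroup: the derived state is whichever differs from the outgroup's state, so for Character 1 the derived state is 'no', and for the remaining characters it is 'yes'.
Only Taxon 1 and Taxon 3 show the derived state 'no' for Character 1, supporting them as a clade.
Character 2: derived state 'yes' in Taxon 1 only — an autapomorphy, so it tells us nothing about relationships among taxa.
Character 3: derived state 'yes' in Taxon 3 only — an autapomorphy, so it tells us nothing about relationships among taxa.
All ingroup taxa share the derived state 'yes' for Character 4; it defines the ingroup but does not resolve relationships within it.
Most parsimonious ingroup topology: (Taxon 9,(Taxon 1,Taxon 3)).
The clade {Taxon 1, Taxon 3} is supported by Character 1: its derived state 'no' occurs in exactly those taxa and in no other taxon (including the outgroup).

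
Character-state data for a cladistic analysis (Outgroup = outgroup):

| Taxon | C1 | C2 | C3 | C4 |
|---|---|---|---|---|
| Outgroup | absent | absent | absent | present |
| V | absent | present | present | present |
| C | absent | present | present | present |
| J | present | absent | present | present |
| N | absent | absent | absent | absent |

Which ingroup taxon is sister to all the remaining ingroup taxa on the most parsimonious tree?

Character polarity is set by the outgroup: the derived state is whichever differs from the outgroup's state, so for C4 the derived state is 'absent', and for the remaining characters it is 'present'.
C1 (derived state 'present') is unique to J (autapomorphy; uninformative for grouping).
Only C and V show the derived state 'present' for C2, supporting them as a clade.
C3 (derived state 'present') is shared by C, J, and V — a synapomorphy uniting that clade.
C4 (derived state 'absent') is unique to N (autapomorphy; uninformative for grouping).
Most parsimonious ingroup topology: (((V,C),J),N).
N is sister to the clade containing all other ingroup taxa, so it is the earliest-diverging (most basal) ingroup lineage.

N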